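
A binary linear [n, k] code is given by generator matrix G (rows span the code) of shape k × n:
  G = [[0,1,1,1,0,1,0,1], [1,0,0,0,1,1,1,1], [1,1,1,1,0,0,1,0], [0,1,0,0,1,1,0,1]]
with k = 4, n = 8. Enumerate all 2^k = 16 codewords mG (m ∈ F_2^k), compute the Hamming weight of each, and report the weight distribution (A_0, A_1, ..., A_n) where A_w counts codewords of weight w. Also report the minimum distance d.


Weight distribution: A_0 = 1, A_1 = 1, A_2 = 1, A_3 = 3, A_4 = 3, A_5 = 3, A_6 = 3, A_7 = 1. Minimum distance d = 1.

Enumerate all 2^4 = 16 messages m ∈ F_2^4.
For each, compute codeword c = mG in F_2^8, then tally its weight.
  m = 0000 → c = 00000000, weight = 0.
  m = 1000 → c = 01110101, weight = 5.
  m = 0100 → c = 10001111, weight = 5.
  m = 1100 → c = 11111010, weight = 6.
  m = 0010 → c = 11110010, weight = 5.
  m = 1010 → c = 10000111, weight = 4.
  m = 0110 → c = 01111101, weight = 6.
  m = 1110 → c = 00001000, weight = 1.
  m = 0001 → c = 01001101, weight = 4.
  m = 1001 → c = 00111000, weight = 3.
  m = 0101 → c = 11000010, weight = 3.
  m = 1101 → c = 10110111, weight = 6.
  m = 0011 → c = 10111111, weight = 7.
  m = 1011 → c = 11001010, weight = 4.
  m = 0111 → c = 00110000, weight = 2.
  m = 1111 → c = 01000101, weight = 3.
Tally weights:
  weight 0: 1 codewords.
  weight 1: 1 codewords.
  weight 2: 1 codewords.
  weight 3: 3 codewords.
  weight 4: 3 codewords.
  weight 5: 3 codewords.
  weight 6: 3 codewords.
  weight 7: 1 codewords.
Minimum distance d = smallest w > 0 with A_w > 0 = 1.
Sanity: Σ A_w = 16 = 2^4 = 16 ✓.


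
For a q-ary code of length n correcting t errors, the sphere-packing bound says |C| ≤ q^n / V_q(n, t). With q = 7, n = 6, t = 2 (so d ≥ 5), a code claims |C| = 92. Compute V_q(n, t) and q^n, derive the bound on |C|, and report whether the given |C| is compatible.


V_q(n, t) = 577, q^n = 117649, Hamming bound = 203, |C| = 92 ≤ bound (satisfied).

Step 1: Compute V_q(n, t) = Σ_{j=0}^2 C(n, j) (q−1)^j.
  j = 0: C(6,0)·(6)^0 = 1·1 = 1.
  j = 1: C(6,1)·(6)^1 = 6·6 = 36.
  j = 2: C(6,2)·(6)^2 = 15·36 = 540.
  V_q(n, t) = 1 + 36 + 540 = 577.
Step 2: q^n = 7^6 = 117649.
Step 3: Hamming bound ⌊q^n / V_q(n,t)⌋ = ⌊117649/577⌋ = 203.
Step 4: Compare |C| = 92 to 203: satisfied.
The claimed |C| lies below the Hamming bound.


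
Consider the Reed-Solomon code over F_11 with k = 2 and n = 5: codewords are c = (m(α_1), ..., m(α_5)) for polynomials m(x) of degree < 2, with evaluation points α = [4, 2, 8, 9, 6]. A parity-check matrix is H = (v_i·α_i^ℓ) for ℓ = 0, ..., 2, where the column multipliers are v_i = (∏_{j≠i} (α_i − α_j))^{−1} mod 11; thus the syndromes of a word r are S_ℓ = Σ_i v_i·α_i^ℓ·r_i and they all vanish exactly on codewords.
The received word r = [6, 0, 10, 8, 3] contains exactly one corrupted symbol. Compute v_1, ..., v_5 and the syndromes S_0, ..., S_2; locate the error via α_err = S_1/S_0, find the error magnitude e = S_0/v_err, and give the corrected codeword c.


S = (4, 5, 9), error at position 1, error magnitude e = 10, c = [7, 0, 10, 8, 3].

Step 1: column multipliers v_i = (∏_{j≠i}(α_i − α_j))^{−1} mod 11.
  i = 1 (α = 4): (4−2)(4−8)(4−9)(4−6) = 2·(−4)·(−5)·(−2) = −80 ≡ 8, so v_1 = 8^{−1} = 7 (mod 11).
  i = 2 (α = 2): (2−4)(2−8)(2−9)(2−6) = (−2)·(−6)·(−7)·(−4) = 336 ≡ 6, so v_2 = 6^{−1} = 2 (mod 11).
  i = 3 (α = 8): (8−4)(8−2)(8−9)(8−6) = 4·6·(−1)·2 = −48 ≡ 7, so v_3 = 7^{−1} = 8 (mod 11).
  i = 4 (α = 9): (9−4)(9−2)(9−8)(9−6) = 5·7·1·3 = 105 ≡ 6, so v_4 = 6^{−1} = 2 (mod 11).
  i = 5 (α = 6): (6−4)(6−2)(6−8)(6−9) = 2·4·(−2)·(−3) = 48 ≡ 4, so v_5 = 4^{−1} = 3 (mod 11).
  v = [7, 2, 8, 2, 3].
Step 2: syndromes of r = [6, 0, 10, 8, 3] (all sums mod 11).
  S_0 = Σ v_i r_i = 7·6 + 2·0 + 8·10 + 2·8 + 3·3 = 147 ≡ 4.
  S_1 = Σ v_i α_i r_i = 7·4·6 + 2·2·0 + 8·8·10 + 2·9·8 + 3·6·3 = 1006 ≡ 5.
  α_i^2 mod 11 = [5, 4, 9, 4, 3].
  S_2 = Σ v_i α_i^2 r_i = 7·5·6 + 2·4·0 + 8·9·10 + 2·4·8 + 3·3·3 = 1021 ≡ 9.
  S = (4, 5, 9) ≠ 0, so r is not a codeword (an error is present).
Step 3: locate the error. For a single error e at position i, S_ℓ = v_i·e·α_i^ℓ, so α_err = S_1/S_0.
  S_0^{−1} = 4^{−1} = 3 (mod 11), so α_err = 5·3 = 15 ≡ 4 = α_1. Error position i = 1.
  Consistency check: S_2/S_1 = 9·9 = 81 ≡ 4 = α_err ✓ (single-error assumption holds).
Step 4: error magnitude e = S_0/v_1 = S_0·∏_{j≠1}(α_1 − α_j) = 4·8 = 32 ≡ 10 (mod 11).
Step 5: correct position 1: c_1 = r_1 − e = 6 − 10 ≡ 7 (mod 11). Hence c = [7, 0, 10, 8, 3].
  Check: interpolating c through the α_i gives m(x) = 4 + 9·x (degree < 2) with m(α_i) = c_i for every i, so c is indeed a codeword.


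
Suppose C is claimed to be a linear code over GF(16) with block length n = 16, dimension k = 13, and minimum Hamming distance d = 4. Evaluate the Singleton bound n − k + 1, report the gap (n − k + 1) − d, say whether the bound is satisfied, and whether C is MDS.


Singleton RHS = n − k + 1 = 4, slack = 0, bound satisfied, MDS.

Singleton bound: d ≤ n − k + 1.
Here n = 16, k = 13, so n − k + 1 = 4.
Given d = 4, check d ≤ 4: YES.
Slack = (n − k + 1) − d = 0.
The code is MDS (slack = 0).
Description: the claimed parameters are [16, 13, 4]_16; such a code would be MDS (meets Singleton bound).


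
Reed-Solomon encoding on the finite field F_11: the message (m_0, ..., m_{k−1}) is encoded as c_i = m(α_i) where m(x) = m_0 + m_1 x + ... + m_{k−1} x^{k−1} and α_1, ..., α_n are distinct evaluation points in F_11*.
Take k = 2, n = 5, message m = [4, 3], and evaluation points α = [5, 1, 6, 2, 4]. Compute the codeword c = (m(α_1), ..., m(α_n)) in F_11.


c = [8, 7, 0, 10, 5]

Message polynomial: m(x) = 4 + 3·x (mod 11).
For each evaluation point α_i, compute m(α_i) mod 11:
  α_1 = 5: Horner steps 3 → 8, so m(5) = 8.
  α_2 = 1: Horner steps 3 → 7, so m(1) = 7.
  α_3 = 6: Horner steps 3 → 0, so m(6) = 0.
  α_4 = 2: Horner steps 3 → 10, so m(2) = 10.
  α_5 = 4: Horner steps 3 → 5, so m(4) = 5.
Codeword c = [8, 7, 0, 10, 5] ∈ F_11^5.


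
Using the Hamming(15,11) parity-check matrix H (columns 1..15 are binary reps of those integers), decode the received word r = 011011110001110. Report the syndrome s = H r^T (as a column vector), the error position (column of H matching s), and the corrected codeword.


s = (0, 0, 1, 0)^T, error position = 2, corrected codeword c = 001011110001110

Compute s = H r^T mod 2 one row at a time:
  s_1 = 1 + 0 + 0 + 0 + 1 + 1 + 1 + 0 = 4 ≡ 0 (mod 2).
  s_2 = 0 + 1 + 1 + 1 + 1 + 1 + 1 + 0 = 6 ≡ 0 (mod 2).
  s_3 = 1 + 1 + 1 + 1 + 0 + 0 + 1 + 0 = 5 ≡ 1 (mod 2).
  s_4 = 0 + 1 + 1 + 1 + 0 + 0 + 1 + 0 = 4 ≡ 0 (mod 2).
s = (0, 0, 1, 0)^T — this equals column 2 of H (binary 0010), so error is at position 2.
Correct: flip bit 2 of r = 011011110001110 to get c = 001011110001110.


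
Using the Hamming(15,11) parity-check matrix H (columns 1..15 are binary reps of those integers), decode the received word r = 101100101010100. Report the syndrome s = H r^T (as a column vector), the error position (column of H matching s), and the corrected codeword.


s = (1, 1, 1, 0)^T, error position = 14, corrected codeword c = 101100101010110

Compute s = H r^T mod 2 one row at a time:
  s_1 = 0 + 1 + 0 + 1 + 0 + 1 + 0 + 0 = 3 ≡ 1 (mod 2).
  s_2 = 1 + 0 + 0 + 1 + 0 + 1 + 0 + 0 = 3 ≡ 1 (mod 2).
  s_3 = 0 + 1 + 0 + 1 + 0 + 1 + 0 + 0 = 3 ≡ 1 (mod 2).
  s_4 = 1 + 1 + 0 + 1 + 1 + 1 + 1 + 0 = 6 ≡ 0 (mod 2).
s = (1, 1, 1, 0)^T — this equals column 14 of H (binary 1110), so error is at position 14.
Correct: flip bit 14 of r = 101100101010100 to get c = 101100101010110.


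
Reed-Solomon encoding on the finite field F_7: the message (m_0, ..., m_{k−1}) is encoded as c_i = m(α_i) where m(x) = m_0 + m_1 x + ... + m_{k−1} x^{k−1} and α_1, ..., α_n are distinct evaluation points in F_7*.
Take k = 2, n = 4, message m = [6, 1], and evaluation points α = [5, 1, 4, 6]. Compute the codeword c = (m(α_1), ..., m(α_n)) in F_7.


c = [4, 0, 3, 5]

Message polynomial: m(x) = 6 + 1·x (mod 7).
For each evaluation point α_i, compute m(α_i) mod 7:
  α_1 = 5: Horner steps 1 → 4, so m(5) = 4.
  α_2 = 1: Horner steps 1 → 0, so m(1) = 0.
  α_3 = 4: Horner steps 1 → 3, so m(4) = 3.
  α_4 = 6: Horner steps 1 → 5, so m(6) = 5.
Codeword c = [4, 0, 3, 5] ∈ F_7^4.


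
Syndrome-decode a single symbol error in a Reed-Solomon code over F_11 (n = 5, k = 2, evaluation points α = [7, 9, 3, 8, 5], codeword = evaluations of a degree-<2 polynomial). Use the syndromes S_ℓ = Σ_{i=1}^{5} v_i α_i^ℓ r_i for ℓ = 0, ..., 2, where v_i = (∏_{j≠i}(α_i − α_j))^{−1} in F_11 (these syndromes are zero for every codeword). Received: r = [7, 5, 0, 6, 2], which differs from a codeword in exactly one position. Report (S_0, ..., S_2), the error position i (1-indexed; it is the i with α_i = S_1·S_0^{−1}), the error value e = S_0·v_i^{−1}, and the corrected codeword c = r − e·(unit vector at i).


S = (10, 6, 8), error at position 5, error magnitude e = 4, c = [7, 5, 0, 6, 9].

Step 1: column multipliers v_i = (∏_{j≠i}(α_i − α_j))^{−1} mod 11.
  i = 1 (α = 7): (7−9)(7−3)(7−8)(7−5) = (−2)·4·(−1)·2 = 16 ≡ 5, so v_1 = 5^{−1} = 9 (mod 11).
  i = 2 (α = 9): (9−7)(9−3)(9−8)(9−5) = 2·6·1·4 = 48 ≡ 4, so v_2 = 4^{−1} = 3 (mod 11).
  i = 3 (α = 3): (3−7)(3−9)(3−8)(3−5) = (−4)·(−6)·(−5)·(−2) = 240 ≡ 9, so v_3 = 9^{−1} = 5 (mod 11).
  i = 4 (α = 8): (8−7)(8−9)(8−3)(8−5) = 1·(−1)·5·3 = −15 ≡ 7, so v_4 = 7^{−1} = 8 (mod 11).
  i = 5 (α = 5): (5−7)(5−9)(5−3)(5−8) = (−2)·(−4)·2·(−3) = −48 ≡ 7, so v_5 = 7^{−1} = 8 (mod 11).
  v = [9, 3, 5, 8, 8].
Step 2: syndromes of r = [7, 5, 0, 6, 2] (all sums mod 11).
  S_0 = Σ v_i r_i = 9·7 + 3·5 + 5·0 + 8·6 + 8·2 = 142 ≡ 10.
  S_1 = Σ v_i α_i r_i = 9·7·7 + 3·9·5 + 5·3·0 + 8·8·6 + 8·5·2 = 1040 ≡ 6.
  α_i^2 mod 11 = [5, 4, 9, 9, 3].
  S_2 = Σ v_i α_i^2 r_i = 9·5·7 + 3·4·5 + 5·9·0 + 8·9·6 + 8·3·2 = 855 ≡ 8.
  S = (10, 6, 8) ≠ 0, so r is not a codeword (an error is present).
Step 3: locate the error. For a single error e at position i, S_ℓ = v_i·e·α_i^ℓ, so α_err = S_1/S_0.
  S_0^{−1} = 10^{−1} = 10 (mod 11), so α_err = 6·10 = 60 ≡ 5 = α_5. Error position i = 5.
  Consistency check: S_2/S_1 = 8·2 = 16 ≡ 5 = α_err ✓ (single-error assumption holds).
Step 4: error magnitude e = S_0/v_5 = S_0·∏_{j≠5}(α_5 − α_j) = 10·7 = 70 ≡ 4 (mod 11).
Step 5: correct position 5: c_5 = r_5 − e = 2 − 4 ≡ 9 (mod 11). Hence c = [7, 5, 0, 6, 9].
  Check: interpolating c through the α_i gives m(x) = 3 + 10·x (degree < 2) with m(α_i) = c_i for every i, so c is indeed a codeword.


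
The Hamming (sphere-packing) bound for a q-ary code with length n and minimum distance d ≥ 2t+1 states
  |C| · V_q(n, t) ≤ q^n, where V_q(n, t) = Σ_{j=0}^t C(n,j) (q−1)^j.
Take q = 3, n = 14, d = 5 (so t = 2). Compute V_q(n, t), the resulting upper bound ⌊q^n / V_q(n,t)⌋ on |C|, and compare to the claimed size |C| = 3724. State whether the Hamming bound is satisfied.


V_q(n, t) = 393, q^n = 4782969, Hamming bound = 12170, |C| = 3724 ≤ bound (satisfied).

Step 1: Compute V_q(n, t) = Σ_{j=0}^2 C(n, j) (q−1)^j.
  j = 0: C(14,0)·(2)^0 = 1·1 = 1.
  j = 1: C(14,1)·(2)^1 = 14·2 = 28.
  j = 2: C(14,2)·(2)^2 = 91·4 = 364.
  V_q(n, t) = 1 + 28 + 364 = 393.
Step 2: q^n = 3^14 = 4782969.
Step 3: Hamming bound ⌊q^n / V_q(n,t)⌋ = ⌊4782969/393⌋ = 12170.
Step 4: Compare |C| = 3724 to 12170: satisfied.
The claimed |C| lies below the Hamming bound.


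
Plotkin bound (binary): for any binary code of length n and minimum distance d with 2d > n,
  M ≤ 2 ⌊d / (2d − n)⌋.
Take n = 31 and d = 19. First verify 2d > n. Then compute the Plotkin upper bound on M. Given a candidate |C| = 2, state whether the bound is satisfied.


Plotkin bound M ≤ 4; given |C| = 2 ≤ bound (satisfied).

Check applicability: 2d = 38, n = 31.
2d − n = 7 > 0, so Plotkin applies.
Compute d/(2d−n) = 19/7 ≈ 2.7143.
⌊d/(2d−n)⌋ = 2.
Plotkin bound: M ≤ 2·2 = 4.
Given |C| = 2, check: satisfied.
This |C| is below the Plotkin bound.


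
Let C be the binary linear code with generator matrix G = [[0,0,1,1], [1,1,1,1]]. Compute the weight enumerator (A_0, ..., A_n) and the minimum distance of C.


Weight distribution: A_0 = 1, A_2 = 2, A_4 = 1. Minimum distance d = 2.

Enumerate all 2^2 = 4 messages m ∈ F_2^2.
For each, compute codeword c = mG in F_2^4, then tally its weight.
  m = 00 → c = 0000, weight = 0.
  m = 10 → c = 0011, weight = 2.
  m = 01 → c = 1111, weight = 4.
  m = 11 → c = 1100, weight = 2.
Tally weights:
  weight 0: 1 codewords.
  weight 2: 2 codewords.
  weight 4: 1 codewords.
Minimum distance d = smallest w > 0 with A_w > 0 = 2.
Sanity: Σ A_w = 4 = 2^2 = 4 ✓.


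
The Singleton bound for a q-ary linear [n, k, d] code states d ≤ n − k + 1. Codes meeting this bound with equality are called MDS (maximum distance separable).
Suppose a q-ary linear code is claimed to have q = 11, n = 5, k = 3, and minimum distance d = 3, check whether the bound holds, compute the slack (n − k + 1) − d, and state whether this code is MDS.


Singleton RHS = n − k + 1 = 3, slack = 0, bound satisfied, MDS.

Singleton bound: d ≤ n − k + 1.
Here n = 5, k = 3, so n − k + 1 = 3.
Given d = 3, check d ≤ 3: YES.
Slack = (n − k + 1) − d = 0.
The code is MDS (slack = 0).
Description: the claimed parameters are [5, 3, 3]_11; such a code would be MDS (meets Singleton bound).


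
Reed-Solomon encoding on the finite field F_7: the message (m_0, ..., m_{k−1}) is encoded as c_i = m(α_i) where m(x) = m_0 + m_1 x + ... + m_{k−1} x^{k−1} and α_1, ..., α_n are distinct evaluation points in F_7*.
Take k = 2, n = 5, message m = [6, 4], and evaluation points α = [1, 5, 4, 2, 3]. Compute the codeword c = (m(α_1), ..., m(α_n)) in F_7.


c = [3, 5, 1, 0, 4]

Message polynomial: m(x) = 6 + 4·x (mod 7).
For each evaluation point α_i, compute m(α_i) mod 7:
  α_1 = 1: Horner steps 4 → 3, so m(1) = 3.
  α_2 = 5: Horner steps 4 → 5, so m(5) = 5.
  α_3 = 4: Horner steps 4 → 1, so m(4) = 1.
  α_4 = 2: Horner steps 4 → 0, so m(2) = 0.
  α_5 = 3: Horner steps 4 → 4, so m(3) = 4.
Codeword c = [3, 5, 1, 0, 4] ∈ F_7^5.


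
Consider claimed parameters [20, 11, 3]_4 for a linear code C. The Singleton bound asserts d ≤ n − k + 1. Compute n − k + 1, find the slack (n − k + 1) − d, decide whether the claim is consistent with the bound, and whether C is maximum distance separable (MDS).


Singleton RHS = n − k + 1 = 10, slack = 7, bound satisfied, not MDS.

Singleton bound: d ≤ n − k + 1.
Here n = 20, k = 11, so n − k + 1 = 10.
Given d = 3, check d ≤ 10: YES.
Slack = (n − k + 1) − d = 7.
The code is NOT MDS (slack = 7 > 0).
Description: the claimed parameters are [20, 11, 3]_4; such a code would be non-MDS.


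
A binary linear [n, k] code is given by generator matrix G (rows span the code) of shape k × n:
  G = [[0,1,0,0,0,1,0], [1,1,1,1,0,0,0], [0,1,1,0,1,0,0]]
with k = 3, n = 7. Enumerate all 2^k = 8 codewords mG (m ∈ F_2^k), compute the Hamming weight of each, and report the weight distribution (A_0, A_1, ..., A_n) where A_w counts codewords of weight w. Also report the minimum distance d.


Weight distribution: A_0 = 1, A_2 = 1, A_3 = 3, A_4 = 2, A_5 = 1. Minimum distance d = 2.

Enumerate all 2^3 = 8 messages m ∈ F_2^3.
For each, compute codeword c = mG in F_2^7, then tally its weight.
  m = 000 → c = 0000000, weight = 0.
  m = 100 → c = 0100010, weight = 2.
  m = 010 → c = 1111000, weight = 4.
  m = 110 → c = 1011010, weight = 4.
  m = 001 → c = 0110100, weight = 3.
  m = 101 → c = 0010110, weight = 3.
  m = 011 → c = 1001100, weight = 3.
  m = 111 → c = 1101110, weight = 5.
Tally weights:
  weight 0: 1 codewords.
  weight 2: 1 codewords.
  weight 3: 3 codewords.
  weight 4: 2 codewords.
  weight 5: 1 codewords.
Minimum distance d = smallest w > 0 with A_w > 0 = 2.
Sanity: Σ A_w = 8 = 2^3 = 8 ✓.


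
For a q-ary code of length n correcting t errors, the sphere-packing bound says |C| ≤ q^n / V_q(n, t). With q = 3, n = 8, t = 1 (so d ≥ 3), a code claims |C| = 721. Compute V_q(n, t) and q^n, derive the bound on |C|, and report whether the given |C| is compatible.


V_q(n, t) = 17, q^n = 6561, Hamming bound = 385, |C| = 721 > bound (violated).

Step 1: Compute V_q(n, t) = Σ_{j=0}^1 C(n, j) (q−1)^j.
  j = 0: C(8,0)·(2)^0 = 1·1 = 1.
  j = 1: C(8,1)·(2)^1 = 8·2 = 16.
  V_q(n, t) = 1 + 16 = 17.
Step 2: q^n = 3^8 = 6561.
Step 3: Hamming bound ⌊q^n / V_q(n,t)⌋ = ⌊6561/17⌋ = 385.
Step 4: Compare |C| = 721 to 385: violated.
The claimed |C| lies above the Hamming bound, so no 3-ary code of length 8 with d ≥ 3 can have 721 codewords.


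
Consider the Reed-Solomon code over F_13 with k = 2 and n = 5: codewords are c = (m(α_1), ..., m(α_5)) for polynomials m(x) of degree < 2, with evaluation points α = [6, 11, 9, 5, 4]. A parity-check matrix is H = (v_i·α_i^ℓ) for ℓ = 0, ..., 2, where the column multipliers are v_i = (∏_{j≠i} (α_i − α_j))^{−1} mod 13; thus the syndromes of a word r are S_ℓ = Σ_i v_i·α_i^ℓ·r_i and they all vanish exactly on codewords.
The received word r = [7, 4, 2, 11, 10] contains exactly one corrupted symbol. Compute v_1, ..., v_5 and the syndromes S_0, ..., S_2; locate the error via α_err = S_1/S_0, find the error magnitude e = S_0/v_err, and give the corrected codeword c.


S = (2, 12, 7), error at position 1, error magnitude e = 8, c = [12, 4, 2, 11, 10].

Step 1: column multipliers v_i = (∏_{j≠i}(α_i − α_j))^{−1} mod 13.
  i = 1 (α = 6): (6−11)(6−9)(6−5)(6−4) = (−5)·(−3)·1·2 = 30 ≡ 4, so v_1 = 4^{−1} = 10 (mod 13).
  i = 2 (α = 11): (11−6)(11−9)(11−5)(11−4) = 5·2·6·7 = 420 ≡ 4, so v_2 = 4^{−1} = 10 (mod 13).
  i = 3 (α = 9): (9−6)(9−11)(9−5)(9−4) = 3·(−2)·4·5 = −120 ≡ 10, so v_3 = 10^{−1} = 4 (mod 13).
  i = 4 (α = 5): (5−6)(5−11)(5−9)(5−4) = (−1)·(−6)·(−4)·1 = −24 ≡ 2, so v_4 = 2^{−1} = 7 (mod 13).
  i = 5 (α = 4): (4−6)(4−11)(4−9)(4−5) = (−2)·(−7)·(−5)·(−1) = 70 ≡ 5, so v_5 = 5^{−1} = 8 (mod 13).
  v = [10, 10, 4, 7, 8].
Step 2: syndromes of r = [7, 4, 2, 11, 10] (all sums mod 13).
  S_0 = Σ v_i r_i = 10·7 + 10·4 + 4·2 + 7·11 + 8·10 = 275 ≡ 2.
  S_1 = Σ v_i α_i r_i = 10·6·7 + 10·11·4 + 4·9·2 + 7·5·11 + 8·4·10 = 1637 ≡ 12.
  α_i^2 mod 13 = [10, 4, 3, 12, 3].
  S_2 = Σ v_i α_i^2 r_i = 10·10·7 + 10·4·4 + 4·3·2 + 7·12·11 + 8·3·10 = 2048 ≡ 7.
  S = (2, 12, 7) ≠ 0, so r is not a codeword (an error is present).
Step 3: locate the error. For a single error e at position i, S_ℓ = v_i·e·α_i^ℓ, so α_err = S_1/S_0.
  S_0^{−1} = 2^{−1} = 7 (mod 13), so α_err = 12·7 = 84 ≡ 6 = α_1. Error position i = 1.
  Consistency check: S_2/S_1 = 7·12 = 84 ≡ 6 = α_err ✓ (single-error assumption holds).
Step 4: error magnitude e = S_0/v_1 = S_0·∏_{j≠1}(α_1 − α_j) = 2·4 = 8 ≡ 8 (mod 13).
Step 5: correct position 1: c_1 = r_1 − e = 7 − 8 ≡ 12 (mod 13). Hence c = [12, 4, 2, 11, 10].
  Check: interpolating c through the α_i gives m(x) = 6 + 1·x (degree < 2) with m(α_i) = c_i for every i, so c is indeed a codeword.


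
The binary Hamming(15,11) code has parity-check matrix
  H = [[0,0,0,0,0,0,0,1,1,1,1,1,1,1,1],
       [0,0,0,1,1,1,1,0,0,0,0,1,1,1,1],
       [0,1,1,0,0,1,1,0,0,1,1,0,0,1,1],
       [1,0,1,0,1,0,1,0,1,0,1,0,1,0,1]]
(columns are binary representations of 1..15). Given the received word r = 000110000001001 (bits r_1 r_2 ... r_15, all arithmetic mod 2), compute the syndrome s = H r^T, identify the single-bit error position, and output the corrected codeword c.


s = (0, 0, 1, 0)^T, error position = 2, corrected codeword c = 010110000001001

Compute s = H r^T mod 2 one row at a time:
  s_1 = 0 + 0 + 0 + 0 + 1 + 0 + 0 + 1 = 2 ≡ 0 (mod 2).
  s_2 = 1 + 1 + 0 + 0 + 1 + 0 + 0 + 1 = 4 ≡ 0 (mod 2).
  s_3 = 0 + 0 + 0 + 0 + 0 + 0 + 0 + 1 = 1 ≡ 1 (mod 2).
  s_4 = 0 + 0 + 1 + 0 + 0 + 0 + 0 + 1 = 2 ≡ 0 (mod 2).
s = (0, 0, 1, 0)^T — this equals column 2 of H (binary 0010), so error is at position 2.
Correct: flip bit 2 of r = 000110000001001 to get c = 010110000001001.


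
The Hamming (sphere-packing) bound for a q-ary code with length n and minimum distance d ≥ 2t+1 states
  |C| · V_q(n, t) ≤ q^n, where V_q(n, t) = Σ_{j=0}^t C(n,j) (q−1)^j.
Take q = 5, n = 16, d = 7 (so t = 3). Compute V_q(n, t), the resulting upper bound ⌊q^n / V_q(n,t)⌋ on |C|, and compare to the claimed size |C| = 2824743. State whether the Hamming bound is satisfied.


V_q(n, t) = 37825, q^n = 152587890625, Hamming bound = 4034048, |C| = 2824743 ≤ bound (satisfied).

Step 1: Compute V_q(n, t) = Σ_{j=0}^3 C(n, j) (q−1)^j.
  j = 0: C(16,0)·(4)^0 = 1·1 = 1.
  j = 1: C(16,1)·(4)^1 = 16·4 = 64.
  j = 2: C(16,2)·(4)^2 = 120·16 = 1920.
  j = 3: C(16,3)·(4)^3 = 560·64 = 35840.
  V_q(n, t) = 1 + 64 + 1920 + 35840 = 37825.
Step 2: q^n = 5^16 = 152587890625.
Step 3: Hamming bound ⌊q^n / V_q(n,t)⌋ = ⌊152587890625/37825⌋ = 4034048.
Step 4: Compare |C| = 2824743 to 4034048: satisfied.
The claimed |C| lies below the Hamming bound.


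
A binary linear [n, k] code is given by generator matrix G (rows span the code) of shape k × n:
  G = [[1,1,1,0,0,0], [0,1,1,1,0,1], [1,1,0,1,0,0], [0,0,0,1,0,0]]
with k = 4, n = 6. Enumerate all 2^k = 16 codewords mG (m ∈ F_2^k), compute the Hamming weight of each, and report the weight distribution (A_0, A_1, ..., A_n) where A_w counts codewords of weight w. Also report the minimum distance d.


Weight distribution: A_0 = 1, A_1 = 2, A_2 = 4, A_3 = 6, A_4 = 3. Minimum distance d = 1.

Enumerate all 2^4 = 16 messages m ∈ F_2^4.
For each, compute codeword c = mG in F_2^6, then tally its weight.
  m = 0000 → c = 000000, weight = 0.
  m = 1000 → c = 111000, weight = 3.
  m = 0100 → c = 011101, weight = 4.
  m = 1100 → c = 100101, weight = 3.
  m = 0010 → c = 110100, weight = 3.
  m = 1010 → c = 001100, weight = 2.
  m = 0110 → c = 101001, weight = 3.
  m = 1110 → c = 010001, weight = 2.
  m = 0001 → c = 000100, weight = 1.
  m = 1001 → c = 111100, weight = 4.
  m = 0101 → c = 011001, weight = 3.
  m = 1101 → c = 100001, weight = 2.
  m = 0011 → c = 110000, weight = 2.
  m = 1011 → c = 001000, weight = 1.
  m = 0111 → c = 101101, weight = 4.
  m = 1111 → c = 010101, weight = 3.
Tally weights:
  weight 0: 1 codewords.
  weight 1: 2 codewords.
  weight 2: 4 codewords.
  weight 3: 6 codewords.
  weight 4: 3 codewords.
Minimum distance d = smallest w > 0 with A_w > 0 = 1.
Sanity: Σ A_w = 16 = 2^4 = 16 ✓.


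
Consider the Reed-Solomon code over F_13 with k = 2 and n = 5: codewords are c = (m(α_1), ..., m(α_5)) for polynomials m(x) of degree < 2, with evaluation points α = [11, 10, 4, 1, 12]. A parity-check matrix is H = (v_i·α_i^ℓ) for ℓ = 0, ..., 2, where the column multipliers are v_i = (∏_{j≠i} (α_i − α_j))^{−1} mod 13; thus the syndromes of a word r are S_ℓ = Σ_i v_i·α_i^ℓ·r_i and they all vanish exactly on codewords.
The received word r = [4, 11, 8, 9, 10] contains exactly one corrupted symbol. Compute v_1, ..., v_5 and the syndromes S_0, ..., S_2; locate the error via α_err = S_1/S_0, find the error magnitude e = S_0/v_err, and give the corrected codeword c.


S = (12, 9, 10), error at position 3, error magnitude e = 7, c = [4, 11, 1, 9, 10].

Step 1: column multipliers v_i = (∏_{j≠i}(α_i − α_j))^{−1} mod 13.
  i = 1 (α = 11): (11−10)(11−4)(11−1)(11−12) = 1·7·10·(−1) = −70 ≡ 8, so v_1 = 8^{−1} = 5 (mod 13).
  i = 2 (α = 10): (10−11)(10−4)(10−1)(10−12) = (−1)·6·9·(−2) = 108 ≡ 4, so v_2 = 4^{−1} = 10 (mod 13).
  i = 3 (α = 4): (4−11)(4−10)(4−1)(4−12) = (−7)·(−6)·3·(−8) = −1008 ≡ 6, so v_3 = 6^{−1} = 11 (mod 13).
  i = 4 (α = 1): (1−11)(1−10)(1−4)(1−12) = (−10)·(−9)·(−3)·(−11) = 2970 ≡ 6, so v_4 = 6^{−1} = 11 (mod 13).
  i = 5 (α = 12): (12−11)(12−10)(12−4)(12−1) = 1·2·8·11 = 176 ≡ 7, so v_5 = 7^{−1} = 2 (mod 13).
  v = [5, 10, 11, 11, 2].
Step 2: syndromes of r = [4, 11, 8, 9, 10] (all sums mod 13).
  S_0 = Σ v_i r_i = 5·4 + 10·11 + 11·8 + 11·9 + 2·10 = 337 ≡ 12.
  S_1 = Σ v_i α_i r_i = 5·11·4 + 10·10·11 + 11·4·8 + 11·1·9 + 2·12·10 = 2011 ≡ 9.
  α_i^2 mod 13 = [4, 9, 3, 1, 1].
  S_2 = Σ v_i α_i^2 r_i = 5·4·4 + 10·9·11 + 11·3·8 + 11·1·9 + 2·1·10 = 1453 ≡ 10.
  S = (12, 9, 10) ≠ 0, so r is not a codeword (an error is present).
Step 3: locate the error. For a single error e at position i, S_ℓ = v_i·e·α_i^ℓ, so α_err = S_1/S_0.
  S_0^{−1} = 12^{−1} = 12 (mod 13), so α_err = 9·12 = 108 ≡ 4 = α_3. Error position i = 3.
  Consistency check: S_2/S_1 = 10·3 = 30 ≡ 4 = α_err ✓ (single-error assumption holds).
Step 4: error magnitude e = S_0/v_3 = S_0·∏_{j≠3}(α_3 − α_j) = 12·6 = 72 ≡ 7 (mod 13).
Step 5: correct position 3: c_3 = r_3 − e = 8 − 7 ≡ 1 (mod 13). Hence c = [4, 11, 1, 9, 10].
  Check: interpolating c through the α_i gives m(x) = 3 + 6·x (degree < 2) with m(α_i) = c_i for every i, so c is indeed a codeword.


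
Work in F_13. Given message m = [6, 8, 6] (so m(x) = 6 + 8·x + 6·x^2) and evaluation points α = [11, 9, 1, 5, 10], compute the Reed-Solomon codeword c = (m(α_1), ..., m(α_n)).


c = [1, 5, 7, 1, 10]

Message polynomial: m(x) = 6 + 8·x + 6·x^2 (mod 13).
For each evaluation point α_i, compute m(α_i) mod 13:
  α_1 = 11: Horner steps 6 → 9 → 1, so m(11) = 1.
  α_2 = 9: Horner steps 6 → 10 → 5, so m(9) = 5.
  α_3 = 1: Horner steps 6 → 1 → 7, so m(1) = 7.
  α_4 = 5: Horner steps 6 → 12 → 1, so m(5) = 1.
  α_5 = 10: Horner steps 6 → 3 → 10, so m(10) = 10.
Codeword c = [1, 5, 7, 1, 10] ∈ F_13^5.


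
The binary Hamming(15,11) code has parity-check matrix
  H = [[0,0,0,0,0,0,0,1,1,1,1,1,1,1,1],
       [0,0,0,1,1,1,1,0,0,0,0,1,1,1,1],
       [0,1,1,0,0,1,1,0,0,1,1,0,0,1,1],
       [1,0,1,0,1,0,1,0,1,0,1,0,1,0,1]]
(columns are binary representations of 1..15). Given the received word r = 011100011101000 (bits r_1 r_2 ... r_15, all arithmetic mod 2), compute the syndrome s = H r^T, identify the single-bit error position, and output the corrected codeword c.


s = (0, 0, 1, 0)^T, error position = 2, corrected codeword c = 001100011101000

Compute s = H r^T mod 2 one row at a time:
  s_1 = 1 + 1 + 1 + 0 + 1 + 0 + 0 + 0 = 4 ≡ 0 (mod 2).
  s_2 = 1 + 0 + 0 + 0 + 1 + 0 + 0 + 0 = 2 ≡ 0 (mod 2).
  s_3 = 1 + 1 + 0 + 0 + 1 + 0 + 0 + 0 = 3 ≡ 1 (mod 2).
  s_4 = 0 + 1 + 0 + 0 + 1 + 0 + 0 + 0 = 2 ≡ 0 (mod 2).
s = (0, 0, 1, 0)^T — this equals column 2 of H (binary 0010), so error is at position 2.
Correct: flip bit 2 of r = 011100011101000 to get c = 001100011101000.


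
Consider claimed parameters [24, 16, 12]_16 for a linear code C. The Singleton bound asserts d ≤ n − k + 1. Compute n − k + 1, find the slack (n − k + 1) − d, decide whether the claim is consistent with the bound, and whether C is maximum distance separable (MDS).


Singleton RHS = n − k + 1 = 9, slack = -3, bound violated (no such code; not MDS).

Singleton bound: d ≤ n − k + 1.
Here n = 24, k = 16, so n − k + 1 = 9.
Given d = 12, check d ≤ 9: NO.
Slack = (n − k + 1) − d = -3.
The slack is negative: d = 12 exceeds n − k + 1 = 9 by 3, so the Singleton bound is violated and no linear [24, 16, 12]_16 code can exist. In particular it is not MDS (MDS requires d = n − k + 1 exactly).
Description: the claimed parameters are [24, 16, 12]_16; such a code would be impossible (violates the Singleton bound).


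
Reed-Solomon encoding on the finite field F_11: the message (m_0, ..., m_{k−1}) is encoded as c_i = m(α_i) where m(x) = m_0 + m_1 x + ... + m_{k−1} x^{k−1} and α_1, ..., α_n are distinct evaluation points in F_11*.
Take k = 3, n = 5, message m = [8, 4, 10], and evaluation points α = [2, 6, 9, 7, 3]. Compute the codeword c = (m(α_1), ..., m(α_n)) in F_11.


c = [1, 7, 7, 9, 0]

Message polynomial: m(x) = 8 + 4·x + 10·x^2 (mod 11).
For each evaluation point α_i, compute m(α_i) mod 11:
  α_1 = 2: Horner steps 10 → 2 → 1, so m(2) = 1.
  α_2 = 6: Horner steps 10 → 9 → 7, so m(6) = 7.
  α_3 = 9: Horner steps 10 → 6 → 7, so m(9) = 7.
  α_4 = 7: Horner steps 10 → 8 → 9, so m(7) = 9.
  α_5 = 3: Horner steps 10 → 1 → 0, so m(3) = 0.
Codeword c = [1, 7, 7, 9, 0] ∈ F_11^5.


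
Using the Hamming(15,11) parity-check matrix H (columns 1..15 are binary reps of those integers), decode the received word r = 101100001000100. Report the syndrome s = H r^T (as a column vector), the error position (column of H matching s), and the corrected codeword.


s = (0, 0, 1, 0)^T, error position = 2, corrected codeword c = 111100001000100

Compute s = H r^T mod 2 one row at a time:
  s_1 = 0 + 1 + 0 + 0 + 0 + 1 + 0 + 0 = 2 ≡ 0 (mod 2).
  s_2 = 1 + 0 + 0 + 0 + 0 + 1 + 0 + 0 = 2 ≡ 0 (mod 2).
  s_3 = 0 + 1 + 0 + 0 + 0 + 0 + 0 + 0 = 1 ≡ 1 (mod 2).
  s_4 = 1 + 1 + 0 + 0 + 1 + 0 + 1 + 0 = 4 ≡ 0 (mod 2).
s = (0, 0, 1, 0)^T — this equals column 2 of H (binary 0010), so error is at position 2.
Correct: flip bit 2 of r = 101100001000100 to get c = 111100001000100.


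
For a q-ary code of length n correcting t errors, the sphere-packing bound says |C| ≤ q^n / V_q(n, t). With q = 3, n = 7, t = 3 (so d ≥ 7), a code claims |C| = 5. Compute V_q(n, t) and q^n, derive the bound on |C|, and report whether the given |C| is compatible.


V_q(n, t) = 379, q^n = 2187, Hamming bound = 5, |C| = 5 ≤ bound (satisfied).

Step 1: Compute V_q(n, t) = Σ_{j=0}^3 C(n, j) (q−1)^j.
  j = 0: C(7,0)·(2)^0 = 1·1 = 1.
  j = 1: C(7,1)·(2)^1 = 7·2 = 14.
  j = 2: C(7,2)·(2)^2 = 21·4 = 84.
  j = 3: C(7,3)·(2)^3 = 35·8 = 280.
  V_q(n, t) = 1 + 14 + 84 + 280 = 379.
Step 2: q^n = 3^7 = 2187.
Step 3: Hamming bound ⌊q^n / V_q(n,t)⌋ = ⌊2187/379⌋ = 5.
Step 4: Compare |C| = 5 to 5: satisfied.
The claimed |C| lies at the Hamming bound (tight).


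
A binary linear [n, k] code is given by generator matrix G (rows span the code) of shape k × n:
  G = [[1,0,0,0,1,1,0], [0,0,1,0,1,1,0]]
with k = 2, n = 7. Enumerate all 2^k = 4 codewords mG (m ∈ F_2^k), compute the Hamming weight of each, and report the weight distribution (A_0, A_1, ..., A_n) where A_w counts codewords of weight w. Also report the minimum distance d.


Weight distribution: A_0 = 1, A_2 = 1, A_3 = 2. Minimum distance d = 2.

Enumerate all 2^2 = 4 messages m ∈ F_2^2.
For each, compute codeword c = mG in F_2^7, then tally its weight.
  m = 00 → c = 0000000, weight = 0.
  m = 10 → c = 1000110, weight = 3.
  m = 01 → c = 0010110, weight = 3.
  m = 11 → c = 1010000, weight = 2.
Tally weights:
  weight 0: 1 codewords.
  weight 2: 1 codewords.
  weight 3: 2 codewords.
Minimum distance d = smallest w > 0 with A_w > 0 = 2.
Sanity: Σ A_w = 4 = 2^2 = 4 ✓.


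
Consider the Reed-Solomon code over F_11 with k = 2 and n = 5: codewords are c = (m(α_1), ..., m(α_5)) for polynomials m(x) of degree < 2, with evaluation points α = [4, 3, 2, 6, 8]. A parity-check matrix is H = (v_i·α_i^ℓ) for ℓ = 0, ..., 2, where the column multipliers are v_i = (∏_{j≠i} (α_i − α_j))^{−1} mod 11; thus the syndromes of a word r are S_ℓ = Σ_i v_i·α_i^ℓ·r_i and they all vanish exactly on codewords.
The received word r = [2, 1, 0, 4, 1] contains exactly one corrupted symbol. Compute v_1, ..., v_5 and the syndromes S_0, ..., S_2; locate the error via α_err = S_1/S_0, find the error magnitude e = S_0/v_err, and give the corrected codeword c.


S = (8, 9, 6), error at position 5, error magnitude e = 6, c = [2, 1, 0, 4, 6].

Step 1: column multipliers v_i = (∏_{j≠i}(α_i − α_j))^{−1} mod 11.
  i = 1 (α = 4): (4−3)(4−2)(4−6)(4−8) = 1·2·(−2)·(−4) = 16 ≡ 5, so v_1 = 5^{−1} = 9 (mod 11).
  i = 2 (α = 3): (3−4)(3−2)(3−6)(3−8) = (−1)·1·(−3)·(−5) = −15 ≡ 7, so v_2 = 7^{−1} = 8 (mod 11).
  i = 3 (α = 2): (2−4)(2−3)(2−6)(2−8) = (−2)·(−1)·(−4)·(−6) = 48 ≡ 4, so v_3 = 4^{−1} = 3 (mod 11).
  i = 4 (α = 6): (6−4)(6−3)(6−2)(6−8) = 2·3·4·(−2) = −48 ≡ 7, so v_4 = 7^{−1} = 8 (mod 11).
  i = 5 (α = 8): (8−4)(8−3)(8−2)(8−6) = 4·5·6·2 = 240 ≡ 9, so v_5 = 9^{−1} = 5 (mod 11).
  v = [9, 8, 3, 8, 5].
Step 2: syndromes of r = [2, 1, 0, 4, 1] (all sums mod 11).
  S_0 = Σ v_i r_i = 9·2 + 8·1 + 3·0 + 8·4 + 5·1 = 63 ≡ 8.
  S_1 = Σ v_i α_i r_i = 9·4·2 + 8·3·1 + 3·2·0 + 8·6·4 + 5·8·1 = 328 ≡ 9.
  α_i^2 mod 11 = [5, 9, 4, 3, 9].
  S_2 = Σ v_i α_i^2 r_i = 9·5·2 + 8·9·1 + 3·4·0 + 8·3·4 + 5·9·1 = 303 ≡ 6.
  S = (8, 9, 6) ≠ 0, so r is not a codeword (an error is present).
Step 3: locate the error. For a single error e at position i, S_ℓ = v_i·e·α_i^ℓ, so α_err = S_1/S_0.
  S_0^{−1} = 8^{−1} = 7 (mod 11), so α_err = 9·7 = 63 ≡ 8 = α_5. Error position i = 5.
  Consistency check: S_2/S_1 = 6·5 = 30 ≡ 8 = α_err ✓ (single-error assumption holds).
Step 4: error magnitude e = S_0/v_5 = S_0·∏_{j≠5}(α_5 − α_j) = 8·9 = 72 ≡ 6 (mod 11).
Step 5: correct position 5: c_5 = r_5 − e = 1 − 6 ≡ 6 (mod 11). Hence c = [2, 1, 0, 4, 6].
  Check: interpolating c through the α_i gives m(x) = 9 + 1·x (degree < 2) with m(α_i) = c_i for every i, so c is indeed a codeword.


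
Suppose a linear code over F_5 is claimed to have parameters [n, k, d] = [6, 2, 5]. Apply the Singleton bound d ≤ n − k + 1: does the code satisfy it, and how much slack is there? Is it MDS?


Singleton RHS = n − k + 1 = 5, slack = 0, bound satisfied, MDS.

Singleton bound: d ≤ n − k + 1.
Here n = 6, k = 2, so n − k + 1 = 5.
Given d = 5, check d ≤ 5: YES.
Slack = (n − k + 1) − d = 0.
The code is MDS (slack = 0).
Description: the claimed parameters are [6, 2, 5]_5; such a code would be MDS (meets Singleton bound).


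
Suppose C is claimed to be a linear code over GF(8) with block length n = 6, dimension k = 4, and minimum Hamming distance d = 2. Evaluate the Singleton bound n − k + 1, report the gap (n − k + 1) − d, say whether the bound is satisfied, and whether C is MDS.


Singleton RHS = n − k + 1 = 3, slack = 1, bound satisfied, not MDS.

Singleton bound: d ≤ n − k + 1.
Here n = 6, k = 4, so n − k + 1 = 3.
Given d = 2, check d ≤ 3: YES.
Slack = (n − k + 1) − d = 1.
The code is NOT MDS (slack = 1 > 0).
Description: the claimed parameters are [6, 4, 2]_8; such a code would be non-MDS.


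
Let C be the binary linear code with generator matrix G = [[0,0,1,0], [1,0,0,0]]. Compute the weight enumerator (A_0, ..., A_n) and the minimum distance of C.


Weight distribution: A_0 = 1, A_1 = 2, A_2 = 1. Minimum distance d = 1.

Enumerate all 2^2 = 4 messages m ∈ F_2^2.
For each, compute codeword c = mG in F_2^4, then tally its weight.
  m = 00 → c = 0000, weight = 0.
  m = 10 → c = 0010, weight = 1.
  m = 01 → c = 1000, weight = 1.
  m = 11 → c = 1010, weight = 2.
Tally weights:
  weight 0: 1 codewords.
  weight 1: 2 codewords.
  weight 2: 1 codewords.
Minimum distance d = smallest w > 0 with A_w > 0 = 1.
Sanity: Σ A_w = 4 = 2^2 = 4 ✓.


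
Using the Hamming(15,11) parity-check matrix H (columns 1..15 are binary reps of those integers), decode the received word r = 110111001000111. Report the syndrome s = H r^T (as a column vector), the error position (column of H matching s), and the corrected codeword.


s = (0, 0, 0, 1)^T, error position = 1, corrected codeword c = 010111001000111

Compute s = H r^T mod 2 one row at a time:
  s_1 = 0 + 1 + 0 + 0 + 0 + 1 + 1 + 1 = 4 ≡ 0 (mod 2).
  s_2 = 1 + 1 + 1 + 0 + 0 + 1 + 1 + 1 = 6 ≡ 0 (mod 2).
  s_3 = 1 + 0 + 1 + 0 + 0 + 0 + 1 + 1 = 4 ≡ 0 (mod 2).
  s_4 = 1 + 0 + 1 + 0 + 1 + 0 + 1 + 1 = 5 ≡ 1 (mod 2).
s = (0, 0, 0, 1)^T — this equals column 1 of H (binary 0001), so error is at position 1.
Correct: flip bit 1 of r = 110111001000111 to get c = 010111001000111.


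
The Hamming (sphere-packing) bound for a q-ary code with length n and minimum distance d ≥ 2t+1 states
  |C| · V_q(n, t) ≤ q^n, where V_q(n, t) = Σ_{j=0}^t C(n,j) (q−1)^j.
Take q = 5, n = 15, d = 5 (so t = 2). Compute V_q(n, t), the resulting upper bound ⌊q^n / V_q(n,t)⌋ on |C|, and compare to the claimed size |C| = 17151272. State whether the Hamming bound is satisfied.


V_q(n, t) = 1741, q^n = 30517578125, Hamming bound = 17528764, |C| = 17151272 ≤ bound (satisfied).

Step 1: Compute V_q(n, t) = Σ_{j=0}^2 C(n, j) (q−1)^j.
  j = 0: C(15,0)·(4)^0 = 1·1 = 1.
  j = 1: C(15,1)·(4)^1 = 15·4 = 60.
  j = 2: C(15,2)·(4)^2 = 105·16 = 1680.
  V_q(n, t) = 1 + 60 + 1680 = 1741.
Step 2: q^n = 5^15 = 30517578125.
Step 3: Hamming bound ⌊q^n / V_q(n,t)⌋ = ⌊30517578125/1741⌋ = 17528764.
Step 4: Compare |C| = 17151272 to 17528764: satisfied.
The claimed |C| lies below the Hamming bound.


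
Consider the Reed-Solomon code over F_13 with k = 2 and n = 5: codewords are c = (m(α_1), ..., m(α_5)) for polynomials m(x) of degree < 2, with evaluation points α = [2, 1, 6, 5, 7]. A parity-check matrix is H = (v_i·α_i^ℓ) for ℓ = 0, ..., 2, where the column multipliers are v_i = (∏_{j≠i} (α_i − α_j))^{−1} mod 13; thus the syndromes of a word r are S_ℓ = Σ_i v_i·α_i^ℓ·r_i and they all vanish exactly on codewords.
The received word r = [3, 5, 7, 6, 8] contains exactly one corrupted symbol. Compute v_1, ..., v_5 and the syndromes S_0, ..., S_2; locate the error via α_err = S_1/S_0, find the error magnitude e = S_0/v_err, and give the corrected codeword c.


S = (1, 1, 1), error at position 2, error magnitude e = 3, c = [3, 2, 7, 6, 8].

Step 1: column multipliers v_i = (∏_{j≠i}(α_i − α_j))^{−1} mod 13.
  i = 1 (α = 2): (2−1)(2−6)(2−5)(2−7) = 1·(−4)·(−3)·(−5) = −60 ≡ 5, so v_1 = 5^{−1} = 8 (mod 13).
  i = 2 (α = 1): (1−2)(1−6)(1−5)(1−7) = (−1)·(−5)·(−4)·(−6) = 120 ≡ 3, so v_2 = 3^{−1} = 9 (mod 13).
  i = 3 (α = 6): (6−2)(6−1)(6−5)(6−7) = 4·5·1·(−1) = −20 ≡ 6, so v_3 = 6^{−1} = 11 (mod 13).
  i = 4 (α = 5): (5−2)(5−1)(5−6)(5−7) = 3·4·(−1)·(−2) = 24 ≡ 11, so v_4 = 11^{−1} = 6 (mod 13).
  i = 5 (α = 7): (7−2)(7−1)(7−6)(7−5) = 5·6·1·2 = 60 ≡ 8, so v_5 = 8^{−1} = 5 (mod 13).
  v = [8, 9, 11, 6, 5].
Step 2: syndromes of r = [3, 5, 7, 6, 8] (all sums mod 13).
  S_0 = Σ v_i r_i = 8·3 + 9·5 + 11·7 + 6·6 + 5·8 = 222 ≡ 1.
  S_1 = Σ v_i α_i r_i = 8·2·3 + 9·1·5 + 11·6·7 + 6·5·6 + 5·7·8 = 1015 ≡ 1.
  α_i^2 mod 13 = [4, 1, 10, 12, 10].
  S_2 = Σ v_i α_i^2 r_i = 8·4·3 + 9·1·5 + 11·10·7 + 6·12·6 + 5·10·8 = 1743 ≡ 1.
  S = (1, 1, 1) ≠ 0, so r is not a codeword (an error is present).
Step 3: locate the error. For a single error e at position i, S_ℓ = v_i·e·α_i^ℓ, so α_err = S_1/S_0.
  S_0^{−1} = 1^{−1} = 1 (mod 13), so α_err = 1·1 = 1 ≡ 1 = α_2. Error position i = 2.
  Consistency check: S_2/S_1 = 1·1 = 1 ≡ 1 = α_err ✓ (single-error assumption holds).
Step 4: error magnitude e = S_0/v_2 = S_0·∏_{j≠2}(α_2 − α_j) = 1·3 = 3 ≡ 3 (mod 13).
Step 5: correct position 2: c_2 = r_2 − e = 5 − 3 ≡ 2 (mod 13). Hence c = [3, 2, 7, 6, 8].
  Check: interpolating c through the α_i gives m(x) = 1 + 1·x (degree < 2) with m(α_i) = c_i for every i, so c is indeed a codeword.


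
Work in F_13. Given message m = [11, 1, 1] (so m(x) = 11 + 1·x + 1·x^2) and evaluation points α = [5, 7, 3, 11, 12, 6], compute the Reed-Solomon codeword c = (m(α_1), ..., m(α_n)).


c = [2, 2, 10, 0, 11, 1]

Message polynomial: m(x) = 11 + 1·x + 1·x^2 (mod 13).
For each evaluation point α_i, compute m(α_i) mod 13:
  α_1 = 5: Horner steps 1 → 6 → 2, so m(5) = 2.
  α_2 = 7: Horner steps 1 → 8 → 2, so m(7) = 2.
  α_3 = 3: Horner steps 1 → 4 → 10, so m(3) = 10.
  α_4 = 11: Horner steps 1 → 12 → 0, so m(11) = 0.
  α_5 = 12: Horner steps 1 → 0 → 11, so m(12) = 11.
  α_6 = 6: Horner steps 1 → 7 → 1, so m(6) = 1.
Codeword c = [2, 2, 10, 0, 11, 1] ∈ F_13^6.
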